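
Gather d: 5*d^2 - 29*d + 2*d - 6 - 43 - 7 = 5*d^2 - 27*d - 56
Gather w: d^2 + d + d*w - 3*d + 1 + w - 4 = d^2 - 2*d + w*(d + 1) - 3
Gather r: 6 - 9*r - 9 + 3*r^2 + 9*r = 3*r^2 - 3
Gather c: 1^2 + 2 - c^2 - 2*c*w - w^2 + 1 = -c^2 - 2*c*w - w^2 + 4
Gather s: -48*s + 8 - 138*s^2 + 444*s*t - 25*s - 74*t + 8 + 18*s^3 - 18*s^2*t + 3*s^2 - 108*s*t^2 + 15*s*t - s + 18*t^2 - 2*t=18*s^3 + s^2*(-18*t - 135) + s*(-108*t^2 + 459*t - 74) + 18*t^2 - 76*t + 16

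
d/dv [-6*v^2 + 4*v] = 4 - 12*v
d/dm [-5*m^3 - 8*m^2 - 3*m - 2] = -15*m^2 - 16*m - 3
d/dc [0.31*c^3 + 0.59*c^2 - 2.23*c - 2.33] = 0.93*c^2 + 1.18*c - 2.23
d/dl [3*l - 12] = 3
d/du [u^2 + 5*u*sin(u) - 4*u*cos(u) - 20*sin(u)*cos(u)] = 4*u*sin(u) + 5*u*cos(u) + 2*u + 5*sin(u) - 4*cos(u) - 20*cos(2*u)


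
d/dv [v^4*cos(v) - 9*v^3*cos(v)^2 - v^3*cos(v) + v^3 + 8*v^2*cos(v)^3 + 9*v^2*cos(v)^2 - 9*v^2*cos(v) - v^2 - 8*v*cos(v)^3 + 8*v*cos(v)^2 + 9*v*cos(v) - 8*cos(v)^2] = -v^4*sin(v) + v^3*sin(v) + 9*v^3*sin(2*v) + 4*v^3*cos(v) + 3*v^2*sin(v) - 9*v^2*sin(2*v) - 6*v^2*sin(3*v) - 3*v^2*cos(v) - 27*v^2*cos(2*v)/2 - 21*v^2/2 - 3*v*sin(v) - 8*v*sin(2*v) + 6*v*sin(3*v) - 6*v*cos(v) + 9*v*cos(2*v) + 4*v*cos(3*v) + 7*v + 8*sin(2*v) + 3*cos(v) + 4*cos(2*v) - 2*cos(3*v) + 4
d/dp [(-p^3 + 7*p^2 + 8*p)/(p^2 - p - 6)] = (-p^4 + 2*p^3 + 3*p^2 - 84*p - 48)/(p^4 - 2*p^3 - 11*p^2 + 12*p + 36)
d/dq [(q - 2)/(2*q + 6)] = 5/(2*(q + 3)^2)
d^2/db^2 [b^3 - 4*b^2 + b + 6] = 6*b - 8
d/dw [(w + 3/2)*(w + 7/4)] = 2*w + 13/4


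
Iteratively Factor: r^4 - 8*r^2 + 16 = (r - 2)*(r^3 + 2*r^2 - 4*r - 8) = (r - 2)^2*(r^2 + 4*r + 4) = (r - 2)^2*(r + 2)*(r + 2)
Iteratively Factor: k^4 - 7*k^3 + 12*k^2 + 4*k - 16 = (k - 2)*(k^3 - 5*k^2 + 2*k + 8) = (k - 2)*(k + 1)*(k^2 - 6*k + 8) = (k - 4)*(k - 2)*(k + 1)*(k - 2)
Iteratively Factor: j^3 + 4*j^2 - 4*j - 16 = (j - 2)*(j^2 + 6*j + 8) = (j - 2)*(j + 2)*(j + 4)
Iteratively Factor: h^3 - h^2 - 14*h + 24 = (h + 4)*(h^2 - 5*h + 6) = (h - 3)*(h + 4)*(h - 2)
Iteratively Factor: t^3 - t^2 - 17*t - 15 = (t + 3)*(t^2 - 4*t - 5) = (t + 1)*(t + 3)*(t - 5)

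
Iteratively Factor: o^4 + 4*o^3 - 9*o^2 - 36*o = (o - 3)*(o^3 + 7*o^2 + 12*o) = (o - 3)*(o + 4)*(o^2 + 3*o) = o*(o - 3)*(o + 4)*(o + 3)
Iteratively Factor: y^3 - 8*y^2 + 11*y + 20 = (y - 4)*(y^2 - 4*y - 5) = (y - 4)*(y + 1)*(y - 5)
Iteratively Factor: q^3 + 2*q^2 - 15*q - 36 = (q - 4)*(q^2 + 6*q + 9) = (q - 4)*(q + 3)*(q + 3)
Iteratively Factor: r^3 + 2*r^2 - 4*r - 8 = (r - 2)*(r^2 + 4*r + 4) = (r - 2)*(r + 2)*(r + 2)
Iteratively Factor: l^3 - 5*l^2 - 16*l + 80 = (l + 4)*(l^2 - 9*l + 20) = (l - 4)*(l + 4)*(l - 5)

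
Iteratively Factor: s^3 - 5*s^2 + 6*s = (s - 2)*(s^2 - 3*s) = (s - 3)*(s - 2)*(s)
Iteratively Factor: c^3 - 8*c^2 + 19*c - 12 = (c - 3)*(c^2 - 5*c + 4) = (c - 4)*(c - 3)*(c - 1)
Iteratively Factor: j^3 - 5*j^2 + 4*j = (j)*(j^2 - 5*j + 4) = j*(j - 1)*(j - 4)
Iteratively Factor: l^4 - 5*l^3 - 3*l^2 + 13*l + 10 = (l + 1)*(l^3 - 6*l^2 + 3*l + 10) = (l - 5)*(l + 1)*(l^2 - l - 2) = (l - 5)*(l + 1)^2*(l - 2)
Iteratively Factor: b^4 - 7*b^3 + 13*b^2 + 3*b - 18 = (b - 3)*(b^3 - 4*b^2 + b + 6) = (b - 3)^2*(b^2 - b - 2) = (b - 3)^2*(b - 2)*(b + 1)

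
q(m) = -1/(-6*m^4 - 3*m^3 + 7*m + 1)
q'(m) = -(24*m^3 + 9*m^2 - 7)/(-6*m^4 - 3*m^3 + 7*m + 1)^2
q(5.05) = 0.00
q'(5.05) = -0.00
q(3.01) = 0.00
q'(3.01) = -0.00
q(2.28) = 0.01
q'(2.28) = -0.01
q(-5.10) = 0.00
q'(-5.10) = 0.00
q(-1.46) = 0.04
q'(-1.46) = 0.08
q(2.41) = 0.00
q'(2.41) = -0.01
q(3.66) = 0.00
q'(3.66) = -0.00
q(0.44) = -0.28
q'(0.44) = 0.25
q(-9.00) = 0.00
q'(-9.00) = 0.00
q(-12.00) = 0.00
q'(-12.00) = 0.00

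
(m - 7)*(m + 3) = m^2 - 4*m - 21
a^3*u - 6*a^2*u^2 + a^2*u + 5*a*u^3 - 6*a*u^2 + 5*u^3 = (a - 5*u)*(a - u)*(a*u + u)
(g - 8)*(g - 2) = g^2 - 10*g + 16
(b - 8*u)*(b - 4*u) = b^2 - 12*b*u + 32*u^2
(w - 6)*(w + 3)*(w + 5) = w^3 + 2*w^2 - 33*w - 90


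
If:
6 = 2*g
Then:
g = 3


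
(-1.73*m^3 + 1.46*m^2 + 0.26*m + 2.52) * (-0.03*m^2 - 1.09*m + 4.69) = 0.0519*m^5 + 1.8419*m^4 - 9.7129*m^3 + 6.4884*m^2 - 1.5274*m + 11.8188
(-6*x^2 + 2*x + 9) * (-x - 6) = 6*x^3 + 34*x^2 - 21*x - 54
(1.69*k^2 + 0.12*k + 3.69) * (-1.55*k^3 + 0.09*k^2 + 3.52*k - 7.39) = -2.6195*k^5 - 0.0339*k^4 + 0.240099999999999*k^3 - 11.7346*k^2 + 12.102*k - 27.2691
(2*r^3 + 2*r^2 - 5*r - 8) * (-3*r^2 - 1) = -6*r^5 - 6*r^4 + 13*r^3 + 22*r^2 + 5*r + 8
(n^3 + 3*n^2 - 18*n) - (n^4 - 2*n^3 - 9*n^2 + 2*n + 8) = -n^4 + 3*n^3 + 12*n^2 - 20*n - 8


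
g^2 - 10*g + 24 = (g - 6)*(g - 4)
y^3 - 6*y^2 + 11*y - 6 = (y - 3)*(y - 2)*(y - 1)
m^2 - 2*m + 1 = (m - 1)^2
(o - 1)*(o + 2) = o^2 + o - 2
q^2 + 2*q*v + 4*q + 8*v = (q + 4)*(q + 2*v)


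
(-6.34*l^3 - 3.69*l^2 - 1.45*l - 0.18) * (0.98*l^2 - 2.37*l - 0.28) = -6.2132*l^5 + 11.4096*l^4 + 9.0995*l^3 + 4.2933*l^2 + 0.8326*l + 0.0504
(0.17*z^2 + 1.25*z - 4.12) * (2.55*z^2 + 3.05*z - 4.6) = 0.4335*z^4 + 3.706*z^3 - 7.4755*z^2 - 18.316*z + 18.952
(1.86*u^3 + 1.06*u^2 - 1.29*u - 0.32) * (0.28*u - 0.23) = 0.5208*u^4 - 0.131*u^3 - 0.605*u^2 + 0.2071*u + 0.0736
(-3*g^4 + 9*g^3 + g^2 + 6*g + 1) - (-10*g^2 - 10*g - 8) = -3*g^4 + 9*g^3 + 11*g^2 + 16*g + 9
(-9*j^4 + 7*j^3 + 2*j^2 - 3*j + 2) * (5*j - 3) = -45*j^5 + 62*j^4 - 11*j^3 - 21*j^2 + 19*j - 6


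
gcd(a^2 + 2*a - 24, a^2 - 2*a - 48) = a + 6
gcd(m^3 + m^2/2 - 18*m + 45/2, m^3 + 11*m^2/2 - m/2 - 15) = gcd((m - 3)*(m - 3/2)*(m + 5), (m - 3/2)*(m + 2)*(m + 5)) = m^2 + 7*m/2 - 15/2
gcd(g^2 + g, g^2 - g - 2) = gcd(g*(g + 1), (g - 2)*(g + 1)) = g + 1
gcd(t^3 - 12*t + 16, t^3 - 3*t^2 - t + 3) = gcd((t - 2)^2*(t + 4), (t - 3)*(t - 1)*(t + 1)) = 1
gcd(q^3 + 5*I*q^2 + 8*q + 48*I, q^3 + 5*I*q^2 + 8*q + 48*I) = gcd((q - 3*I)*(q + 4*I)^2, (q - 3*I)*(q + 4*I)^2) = q^3 + 5*I*q^2 + 8*q + 48*I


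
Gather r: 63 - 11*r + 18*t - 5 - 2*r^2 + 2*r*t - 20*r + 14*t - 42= -2*r^2 + r*(2*t - 31) + 32*t + 16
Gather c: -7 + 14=7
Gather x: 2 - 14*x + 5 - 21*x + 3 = 10 - 35*x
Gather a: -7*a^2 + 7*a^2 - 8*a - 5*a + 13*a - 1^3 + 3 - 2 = 0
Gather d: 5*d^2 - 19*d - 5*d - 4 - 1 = 5*d^2 - 24*d - 5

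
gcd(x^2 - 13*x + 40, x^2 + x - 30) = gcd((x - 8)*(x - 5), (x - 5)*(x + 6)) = x - 5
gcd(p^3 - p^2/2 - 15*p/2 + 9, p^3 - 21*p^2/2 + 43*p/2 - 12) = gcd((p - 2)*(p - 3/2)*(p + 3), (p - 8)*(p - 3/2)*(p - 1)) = p - 3/2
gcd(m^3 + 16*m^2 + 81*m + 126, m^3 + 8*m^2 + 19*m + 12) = m + 3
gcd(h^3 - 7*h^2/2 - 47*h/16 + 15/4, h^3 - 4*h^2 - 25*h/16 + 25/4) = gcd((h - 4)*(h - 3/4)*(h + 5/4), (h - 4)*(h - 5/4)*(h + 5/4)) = h^2 - 11*h/4 - 5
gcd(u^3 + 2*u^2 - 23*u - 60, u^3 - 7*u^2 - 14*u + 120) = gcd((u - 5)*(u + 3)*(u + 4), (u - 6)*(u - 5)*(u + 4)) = u^2 - u - 20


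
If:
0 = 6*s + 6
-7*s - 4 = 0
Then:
No Solution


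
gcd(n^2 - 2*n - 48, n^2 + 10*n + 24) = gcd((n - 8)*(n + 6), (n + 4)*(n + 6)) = n + 6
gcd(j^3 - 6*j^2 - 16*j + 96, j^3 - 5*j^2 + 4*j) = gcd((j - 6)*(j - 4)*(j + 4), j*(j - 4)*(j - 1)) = j - 4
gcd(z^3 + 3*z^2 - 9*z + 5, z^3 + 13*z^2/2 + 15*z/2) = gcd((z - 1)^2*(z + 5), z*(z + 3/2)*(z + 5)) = z + 5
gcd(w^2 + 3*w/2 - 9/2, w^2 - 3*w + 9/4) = w - 3/2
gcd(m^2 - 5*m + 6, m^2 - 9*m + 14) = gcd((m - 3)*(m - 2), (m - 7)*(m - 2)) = m - 2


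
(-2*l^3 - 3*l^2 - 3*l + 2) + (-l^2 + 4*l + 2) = -2*l^3 - 4*l^2 + l + 4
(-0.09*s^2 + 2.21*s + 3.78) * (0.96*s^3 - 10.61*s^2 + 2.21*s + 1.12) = -0.0864*s^5 + 3.0765*s^4 - 20.0182*s^3 - 35.3225*s^2 + 10.829*s + 4.2336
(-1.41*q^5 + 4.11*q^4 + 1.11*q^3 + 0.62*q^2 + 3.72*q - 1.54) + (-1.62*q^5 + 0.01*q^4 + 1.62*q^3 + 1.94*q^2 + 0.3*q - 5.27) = -3.03*q^5 + 4.12*q^4 + 2.73*q^3 + 2.56*q^2 + 4.02*q - 6.81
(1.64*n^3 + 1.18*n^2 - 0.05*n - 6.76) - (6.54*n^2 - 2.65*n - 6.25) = 1.64*n^3 - 5.36*n^2 + 2.6*n - 0.51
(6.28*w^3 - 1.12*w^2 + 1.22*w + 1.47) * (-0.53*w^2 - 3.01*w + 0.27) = -3.3284*w^5 - 18.3092*w^4 + 4.4202*w^3 - 4.7537*w^2 - 4.0953*w + 0.3969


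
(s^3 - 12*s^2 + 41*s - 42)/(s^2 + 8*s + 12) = (s^3 - 12*s^2 + 41*s - 42)/(s^2 + 8*s + 12)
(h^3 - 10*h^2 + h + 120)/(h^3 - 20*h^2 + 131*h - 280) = (h + 3)/(h - 7)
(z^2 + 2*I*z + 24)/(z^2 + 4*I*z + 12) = (z - 4*I)/(z - 2*I)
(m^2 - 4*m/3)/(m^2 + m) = (m - 4/3)/(m + 1)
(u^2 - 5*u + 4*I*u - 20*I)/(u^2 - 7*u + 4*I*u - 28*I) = (u - 5)/(u - 7)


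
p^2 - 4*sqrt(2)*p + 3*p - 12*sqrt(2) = (p + 3)*(p - 4*sqrt(2))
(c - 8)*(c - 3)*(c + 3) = c^3 - 8*c^2 - 9*c + 72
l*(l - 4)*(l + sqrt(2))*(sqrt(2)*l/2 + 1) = sqrt(2)*l^4/2 - 2*sqrt(2)*l^3 + 2*l^3 - 8*l^2 + sqrt(2)*l^2 - 4*sqrt(2)*l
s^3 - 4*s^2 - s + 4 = (s - 4)*(s - 1)*(s + 1)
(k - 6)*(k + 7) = k^2 + k - 42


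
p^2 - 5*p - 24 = (p - 8)*(p + 3)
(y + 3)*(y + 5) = y^2 + 8*y + 15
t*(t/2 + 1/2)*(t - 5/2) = t^3/2 - 3*t^2/4 - 5*t/4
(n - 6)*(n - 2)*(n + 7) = n^3 - n^2 - 44*n + 84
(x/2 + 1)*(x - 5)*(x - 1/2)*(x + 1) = x^4/2 - 5*x^3/4 - 6*x^2 - 7*x/4 + 5/2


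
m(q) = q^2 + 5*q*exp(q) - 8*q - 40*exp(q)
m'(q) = 5*q*exp(q) + 2*q - 35*exp(q) - 8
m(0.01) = -40.43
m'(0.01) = -43.28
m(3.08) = -550.41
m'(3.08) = -428.30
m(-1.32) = -0.15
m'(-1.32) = -21.75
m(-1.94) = 12.14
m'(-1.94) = -18.30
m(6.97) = -5487.93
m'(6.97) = -153.69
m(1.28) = -129.45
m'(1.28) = -108.30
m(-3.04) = 30.92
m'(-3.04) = -16.48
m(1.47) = -151.60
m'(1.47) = -125.32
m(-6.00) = 83.83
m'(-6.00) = -20.16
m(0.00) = -40.00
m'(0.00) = -43.00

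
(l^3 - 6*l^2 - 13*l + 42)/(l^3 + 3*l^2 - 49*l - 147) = (l - 2)/(l + 7)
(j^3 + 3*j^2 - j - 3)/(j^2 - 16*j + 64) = (j^3 + 3*j^2 - j - 3)/(j^2 - 16*j + 64)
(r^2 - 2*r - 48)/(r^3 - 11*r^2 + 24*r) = (r + 6)/(r*(r - 3))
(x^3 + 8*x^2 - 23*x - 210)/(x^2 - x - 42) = (x^2 + 2*x - 35)/(x - 7)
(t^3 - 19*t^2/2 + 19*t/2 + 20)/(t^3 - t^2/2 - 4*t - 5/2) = (t - 8)/(t + 1)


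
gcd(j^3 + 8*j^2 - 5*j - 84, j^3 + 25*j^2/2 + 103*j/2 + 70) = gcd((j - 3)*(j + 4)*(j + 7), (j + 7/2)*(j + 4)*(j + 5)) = j + 4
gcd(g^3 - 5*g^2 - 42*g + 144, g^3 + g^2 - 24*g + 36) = g^2 + 3*g - 18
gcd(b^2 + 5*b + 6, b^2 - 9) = b + 3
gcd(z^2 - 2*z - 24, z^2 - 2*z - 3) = 1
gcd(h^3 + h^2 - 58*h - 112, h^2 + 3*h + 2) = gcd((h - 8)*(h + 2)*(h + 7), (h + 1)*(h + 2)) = h + 2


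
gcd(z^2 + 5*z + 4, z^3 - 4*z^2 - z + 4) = z + 1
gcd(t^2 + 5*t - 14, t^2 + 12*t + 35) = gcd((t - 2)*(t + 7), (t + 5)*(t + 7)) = t + 7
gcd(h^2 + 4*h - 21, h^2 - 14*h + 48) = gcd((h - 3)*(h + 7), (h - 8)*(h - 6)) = 1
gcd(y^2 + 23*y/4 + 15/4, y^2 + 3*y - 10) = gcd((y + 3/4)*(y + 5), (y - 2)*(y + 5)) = y + 5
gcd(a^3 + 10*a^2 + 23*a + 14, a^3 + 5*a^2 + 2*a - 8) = a + 2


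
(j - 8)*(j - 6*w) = j^2 - 6*j*w - 8*j + 48*w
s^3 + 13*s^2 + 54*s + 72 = (s + 3)*(s + 4)*(s + 6)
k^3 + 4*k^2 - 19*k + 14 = (k - 2)*(k - 1)*(k + 7)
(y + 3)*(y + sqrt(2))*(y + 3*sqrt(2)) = y^3 + 3*y^2 + 4*sqrt(2)*y^2 + 6*y + 12*sqrt(2)*y + 18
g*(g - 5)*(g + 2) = g^3 - 3*g^2 - 10*g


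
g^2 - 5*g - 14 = (g - 7)*(g + 2)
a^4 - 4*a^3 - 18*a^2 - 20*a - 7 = (a - 7)*(a + 1)^3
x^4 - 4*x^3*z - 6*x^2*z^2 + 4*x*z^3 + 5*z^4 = (x - 5*z)*(x - z)*(x + z)^2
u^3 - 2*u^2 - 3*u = u*(u - 3)*(u + 1)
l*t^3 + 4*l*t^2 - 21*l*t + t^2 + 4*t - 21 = (t - 3)*(t + 7)*(l*t + 1)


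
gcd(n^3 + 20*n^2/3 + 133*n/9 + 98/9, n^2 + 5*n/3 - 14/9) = n + 7/3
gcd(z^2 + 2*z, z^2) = z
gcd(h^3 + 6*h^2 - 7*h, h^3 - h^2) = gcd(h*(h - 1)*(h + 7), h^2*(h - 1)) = h^2 - h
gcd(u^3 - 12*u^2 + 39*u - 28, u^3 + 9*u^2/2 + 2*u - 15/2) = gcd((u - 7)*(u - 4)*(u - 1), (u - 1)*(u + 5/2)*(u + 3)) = u - 1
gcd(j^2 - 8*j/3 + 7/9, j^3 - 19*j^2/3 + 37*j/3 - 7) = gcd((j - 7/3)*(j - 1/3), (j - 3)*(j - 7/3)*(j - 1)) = j - 7/3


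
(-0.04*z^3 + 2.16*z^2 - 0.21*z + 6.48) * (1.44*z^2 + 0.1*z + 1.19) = -0.0576*z^5 + 3.1064*z^4 - 0.134*z^3 + 11.8806*z^2 + 0.3981*z + 7.7112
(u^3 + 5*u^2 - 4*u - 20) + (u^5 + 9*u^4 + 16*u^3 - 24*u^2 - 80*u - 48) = u^5 + 9*u^4 + 17*u^3 - 19*u^2 - 84*u - 68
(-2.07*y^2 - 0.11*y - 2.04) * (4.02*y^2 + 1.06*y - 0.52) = -8.3214*y^4 - 2.6364*y^3 - 7.241*y^2 - 2.1052*y + 1.0608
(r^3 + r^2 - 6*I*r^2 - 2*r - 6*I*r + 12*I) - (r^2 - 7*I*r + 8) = r^3 - 6*I*r^2 - 2*r + I*r - 8 + 12*I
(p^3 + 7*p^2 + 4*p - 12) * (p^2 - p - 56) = p^5 + 6*p^4 - 59*p^3 - 408*p^2 - 212*p + 672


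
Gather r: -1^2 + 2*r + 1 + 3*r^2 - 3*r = 3*r^2 - r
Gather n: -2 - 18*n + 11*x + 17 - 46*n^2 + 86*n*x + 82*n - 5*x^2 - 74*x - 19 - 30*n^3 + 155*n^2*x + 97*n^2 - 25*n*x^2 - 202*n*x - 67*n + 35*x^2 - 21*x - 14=-30*n^3 + n^2*(155*x + 51) + n*(-25*x^2 - 116*x - 3) + 30*x^2 - 84*x - 18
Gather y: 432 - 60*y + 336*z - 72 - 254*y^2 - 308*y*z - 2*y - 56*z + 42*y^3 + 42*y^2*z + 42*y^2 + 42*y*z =42*y^3 + y^2*(42*z - 212) + y*(-266*z - 62) + 280*z + 360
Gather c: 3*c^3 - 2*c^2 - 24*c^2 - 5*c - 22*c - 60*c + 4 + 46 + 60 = 3*c^3 - 26*c^2 - 87*c + 110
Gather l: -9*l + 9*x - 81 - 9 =-9*l + 9*x - 90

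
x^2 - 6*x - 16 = (x - 8)*(x + 2)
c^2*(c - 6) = c^3 - 6*c^2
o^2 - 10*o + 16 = (o - 8)*(o - 2)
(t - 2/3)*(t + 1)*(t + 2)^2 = t^4 + 13*t^3/3 + 14*t^2/3 - 4*t/3 - 8/3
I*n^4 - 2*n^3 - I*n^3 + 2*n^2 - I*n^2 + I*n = n*(n + I)^2*(I*n - I)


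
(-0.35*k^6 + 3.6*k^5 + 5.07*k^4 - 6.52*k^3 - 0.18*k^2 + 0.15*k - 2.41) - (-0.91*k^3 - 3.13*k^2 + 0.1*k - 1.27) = -0.35*k^6 + 3.6*k^5 + 5.07*k^4 - 5.61*k^3 + 2.95*k^2 + 0.05*k - 1.14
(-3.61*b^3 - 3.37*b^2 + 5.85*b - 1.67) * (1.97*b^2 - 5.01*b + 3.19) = -7.1117*b^5 + 11.4472*b^4 + 16.8923*b^3 - 43.3487*b^2 + 27.0282*b - 5.3273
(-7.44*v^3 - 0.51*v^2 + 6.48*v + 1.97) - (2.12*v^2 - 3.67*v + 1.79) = -7.44*v^3 - 2.63*v^2 + 10.15*v + 0.18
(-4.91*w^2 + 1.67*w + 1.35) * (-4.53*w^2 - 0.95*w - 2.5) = 22.2423*w^4 - 2.9006*w^3 + 4.573*w^2 - 5.4575*w - 3.375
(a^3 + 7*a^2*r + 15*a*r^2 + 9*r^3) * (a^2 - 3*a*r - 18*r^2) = a^5 + 4*a^4*r - 24*a^3*r^2 - 162*a^2*r^3 - 297*a*r^4 - 162*r^5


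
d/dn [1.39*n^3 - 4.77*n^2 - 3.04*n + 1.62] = 4.17*n^2 - 9.54*n - 3.04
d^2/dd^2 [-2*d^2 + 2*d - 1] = -4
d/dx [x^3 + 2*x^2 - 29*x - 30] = 3*x^2 + 4*x - 29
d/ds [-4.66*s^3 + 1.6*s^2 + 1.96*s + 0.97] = -13.98*s^2 + 3.2*s + 1.96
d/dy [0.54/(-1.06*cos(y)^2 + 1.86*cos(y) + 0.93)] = (1.0044 - 1.1448*cos(y))*sin(y)/(-1.06*cos(y)^2 + 1.86*cos(y) + 0.93)^2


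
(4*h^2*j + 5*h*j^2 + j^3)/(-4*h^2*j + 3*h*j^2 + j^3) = (-h - j)/(h - j)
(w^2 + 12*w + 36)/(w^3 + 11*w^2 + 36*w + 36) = (w + 6)/(w^2 + 5*w + 6)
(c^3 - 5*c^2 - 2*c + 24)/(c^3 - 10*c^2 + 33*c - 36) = (c + 2)/(c - 3)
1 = 1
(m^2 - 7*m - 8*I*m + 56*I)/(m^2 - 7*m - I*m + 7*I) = (m - 8*I)/(m - I)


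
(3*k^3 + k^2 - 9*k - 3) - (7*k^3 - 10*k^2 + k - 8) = -4*k^3 + 11*k^2 - 10*k + 5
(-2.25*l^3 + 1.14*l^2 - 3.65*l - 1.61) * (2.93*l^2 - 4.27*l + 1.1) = -6.5925*l^5 + 12.9477*l^4 - 18.0373*l^3 + 12.1222*l^2 + 2.8597*l - 1.771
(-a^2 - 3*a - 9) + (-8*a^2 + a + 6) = -9*a^2 - 2*a - 3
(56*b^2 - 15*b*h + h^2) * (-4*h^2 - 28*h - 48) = -224*b^2*h^2 - 1568*b^2*h - 2688*b^2 + 60*b*h^3 + 420*b*h^2 + 720*b*h - 4*h^4 - 28*h^3 - 48*h^2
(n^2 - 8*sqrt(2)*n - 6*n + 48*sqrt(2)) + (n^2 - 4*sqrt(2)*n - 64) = 2*n^2 - 12*sqrt(2)*n - 6*n - 64 + 48*sqrt(2)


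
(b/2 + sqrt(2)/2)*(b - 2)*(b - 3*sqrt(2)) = b^3/2 - sqrt(2)*b^2 - b^2 - 3*b + 2*sqrt(2)*b + 6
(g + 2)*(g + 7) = g^2 + 9*g + 14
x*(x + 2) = x^2 + 2*x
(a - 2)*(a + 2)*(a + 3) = a^3 + 3*a^2 - 4*a - 12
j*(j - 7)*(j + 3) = j^3 - 4*j^2 - 21*j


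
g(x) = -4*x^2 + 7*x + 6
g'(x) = 7 - 8*x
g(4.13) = -33.32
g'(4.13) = -26.04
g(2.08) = 3.25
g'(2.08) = -9.64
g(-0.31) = 3.45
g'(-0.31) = 9.48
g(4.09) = -32.28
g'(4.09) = -25.72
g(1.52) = 7.40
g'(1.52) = -5.16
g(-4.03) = -87.17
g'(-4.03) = 39.24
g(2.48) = -1.24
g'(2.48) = -12.84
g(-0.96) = -4.41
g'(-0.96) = 14.68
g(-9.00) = -381.00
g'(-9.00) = 79.00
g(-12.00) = -654.00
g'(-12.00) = 103.00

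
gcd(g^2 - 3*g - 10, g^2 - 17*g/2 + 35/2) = g - 5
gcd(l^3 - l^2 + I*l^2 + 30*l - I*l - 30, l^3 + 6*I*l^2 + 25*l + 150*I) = l^2 + I*l + 30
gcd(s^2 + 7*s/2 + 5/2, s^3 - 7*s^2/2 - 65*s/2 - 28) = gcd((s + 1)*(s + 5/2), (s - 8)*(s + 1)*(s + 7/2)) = s + 1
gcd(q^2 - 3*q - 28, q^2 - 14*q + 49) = q - 7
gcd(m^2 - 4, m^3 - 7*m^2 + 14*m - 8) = m - 2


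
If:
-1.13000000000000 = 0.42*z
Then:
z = -2.69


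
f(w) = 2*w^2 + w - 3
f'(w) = 4*w + 1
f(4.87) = 49.30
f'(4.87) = 20.48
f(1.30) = 1.68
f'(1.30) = 6.20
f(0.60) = -1.68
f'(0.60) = 3.40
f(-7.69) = 107.58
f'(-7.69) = -29.76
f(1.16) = 0.85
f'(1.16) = 5.64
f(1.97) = 6.73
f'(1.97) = 8.88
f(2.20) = 8.88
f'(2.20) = 9.80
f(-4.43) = 31.82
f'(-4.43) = -16.72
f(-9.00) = 150.00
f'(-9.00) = -35.00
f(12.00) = 297.00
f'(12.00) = 49.00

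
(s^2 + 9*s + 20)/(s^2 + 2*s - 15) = (s + 4)/(s - 3)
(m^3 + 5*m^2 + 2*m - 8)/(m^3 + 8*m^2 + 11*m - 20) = (m + 2)/(m + 5)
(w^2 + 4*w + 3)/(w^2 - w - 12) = (w + 1)/(w - 4)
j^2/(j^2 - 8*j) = j/(j - 8)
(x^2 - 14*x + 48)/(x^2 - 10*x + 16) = (x - 6)/(x - 2)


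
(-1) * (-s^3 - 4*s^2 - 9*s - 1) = s^3 + 4*s^2 + 9*s + 1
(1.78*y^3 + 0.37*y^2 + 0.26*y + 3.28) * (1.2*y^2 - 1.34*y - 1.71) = 2.136*y^5 - 1.9412*y^4 - 3.2276*y^3 + 2.9549*y^2 - 4.8398*y - 5.6088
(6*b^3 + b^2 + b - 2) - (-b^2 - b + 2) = 6*b^3 + 2*b^2 + 2*b - 4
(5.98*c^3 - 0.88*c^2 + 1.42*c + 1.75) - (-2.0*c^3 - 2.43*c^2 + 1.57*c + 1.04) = 7.98*c^3 + 1.55*c^2 - 0.15*c + 0.71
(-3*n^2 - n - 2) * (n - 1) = -3*n^3 + 2*n^2 - n + 2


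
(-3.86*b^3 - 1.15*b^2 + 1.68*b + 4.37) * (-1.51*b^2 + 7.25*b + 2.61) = 5.8286*b^5 - 26.2485*b^4 - 20.9489*b^3 + 2.5798*b^2 + 36.0673*b + 11.4057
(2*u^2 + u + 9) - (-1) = 2*u^2 + u + 10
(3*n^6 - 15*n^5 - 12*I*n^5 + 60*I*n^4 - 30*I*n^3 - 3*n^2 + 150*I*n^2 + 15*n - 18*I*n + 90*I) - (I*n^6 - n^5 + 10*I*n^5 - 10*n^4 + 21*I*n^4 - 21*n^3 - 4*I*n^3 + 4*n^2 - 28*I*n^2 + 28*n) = 3*n^6 - I*n^6 - 14*n^5 - 22*I*n^5 + 10*n^4 + 39*I*n^4 + 21*n^3 - 26*I*n^3 - 7*n^2 + 178*I*n^2 - 13*n - 18*I*n + 90*I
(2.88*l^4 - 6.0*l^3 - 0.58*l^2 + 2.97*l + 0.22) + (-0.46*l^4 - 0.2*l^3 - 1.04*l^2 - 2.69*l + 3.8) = 2.42*l^4 - 6.2*l^3 - 1.62*l^2 + 0.28*l + 4.02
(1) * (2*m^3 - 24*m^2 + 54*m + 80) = 2*m^3 - 24*m^2 + 54*m + 80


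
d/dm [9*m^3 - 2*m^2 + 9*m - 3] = 27*m^2 - 4*m + 9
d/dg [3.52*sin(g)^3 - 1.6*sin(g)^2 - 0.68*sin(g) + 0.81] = (10.56*sin(g)^2 - 3.2*sin(g) - 0.68)*cos(g)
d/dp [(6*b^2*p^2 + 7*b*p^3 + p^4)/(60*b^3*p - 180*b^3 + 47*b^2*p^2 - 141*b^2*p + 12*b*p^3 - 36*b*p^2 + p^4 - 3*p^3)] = p*(-p*(6*b^2 + 7*b*p + p^2)*(60*b^3 + 94*b^2*p - 141*b^2 + 36*b*p^2 - 72*b*p + 4*p^3 - 9*p^2) + (12*b^2 + 21*b*p + 4*p^2)*(60*b^3*p - 180*b^3 + 47*b^2*p^2 - 141*b^2*p + 12*b*p^3 - 36*b*p^2 + p^4 - 3*p^3))/(60*b^3*p - 180*b^3 + 47*b^2*p^2 - 141*b^2*p + 12*b*p^3 - 36*b*p^2 + p^4 - 3*p^3)^2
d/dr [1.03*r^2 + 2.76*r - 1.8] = 2.06*r + 2.76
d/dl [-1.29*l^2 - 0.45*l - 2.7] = -2.58*l - 0.45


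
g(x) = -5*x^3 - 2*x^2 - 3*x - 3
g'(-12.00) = -2115.00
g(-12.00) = 8385.00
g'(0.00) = -3.00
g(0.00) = -3.00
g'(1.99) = -70.36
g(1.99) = -56.29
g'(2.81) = -132.68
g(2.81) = -138.16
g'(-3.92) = -217.82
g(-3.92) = 279.21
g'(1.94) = -67.21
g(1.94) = -52.85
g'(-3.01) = -126.86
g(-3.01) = 124.26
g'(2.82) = -133.57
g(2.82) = -139.49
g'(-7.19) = -749.68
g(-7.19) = 1773.65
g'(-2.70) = -101.55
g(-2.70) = 88.94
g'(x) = -15*x^2 - 4*x - 3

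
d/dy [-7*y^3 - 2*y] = -21*y^2 - 2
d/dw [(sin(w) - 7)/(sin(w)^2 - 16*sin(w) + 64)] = (6 - sin(w))*cos(w)/(sin(w) - 8)^3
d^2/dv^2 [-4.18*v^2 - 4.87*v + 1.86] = -8.36000000000000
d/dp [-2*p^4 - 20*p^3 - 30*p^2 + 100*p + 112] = -8*p^3 - 60*p^2 - 60*p + 100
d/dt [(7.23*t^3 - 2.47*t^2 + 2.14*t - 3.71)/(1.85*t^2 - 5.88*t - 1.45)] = (13.3755*t^4 - 85.0248*t^3 - 20.8859*t^2 + 20.89*t - 24.9178)/(3.4225*t^4 - 21.756*t^3 + 29.2094*t^2 + 17.052*t + 2.1025)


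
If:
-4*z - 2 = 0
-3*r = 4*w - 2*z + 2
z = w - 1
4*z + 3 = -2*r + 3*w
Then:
No Solution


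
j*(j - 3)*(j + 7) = j^3 + 4*j^2 - 21*j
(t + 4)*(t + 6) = t^2 + 10*t + 24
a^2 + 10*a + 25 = (a + 5)^2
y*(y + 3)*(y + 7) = y^3 + 10*y^2 + 21*y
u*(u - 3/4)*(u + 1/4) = u^3 - u^2/2 - 3*u/16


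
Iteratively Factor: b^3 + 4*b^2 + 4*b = (b)*(b^2 + 4*b + 4) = b*(b + 2)*(b + 2)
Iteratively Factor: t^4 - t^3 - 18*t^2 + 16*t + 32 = (t + 1)*(t^3 - 2*t^2 - 16*t + 32) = (t - 4)*(t + 1)*(t^2 + 2*t - 8) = (t - 4)*(t - 2)*(t + 1)*(t + 4)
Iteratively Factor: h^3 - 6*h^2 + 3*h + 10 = (h + 1)*(h^2 - 7*h + 10) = (h - 5)*(h + 1)*(h - 2)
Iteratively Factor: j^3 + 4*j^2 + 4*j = (j)*(j^2 + 4*j + 4) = j*(j + 2)*(j + 2)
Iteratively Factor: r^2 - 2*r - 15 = (r - 5)*(r + 3)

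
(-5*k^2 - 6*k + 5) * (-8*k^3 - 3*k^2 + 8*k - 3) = 40*k^5 + 63*k^4 - 62*k^3 - 48*k^2 + 58*k - 15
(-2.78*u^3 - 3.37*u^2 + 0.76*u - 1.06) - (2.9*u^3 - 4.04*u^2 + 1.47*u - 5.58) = -5.68*u^3 + 0.67*u^2 - 0.71*u + 4.52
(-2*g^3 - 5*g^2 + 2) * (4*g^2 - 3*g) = -8*g^5 - 14*g^4 + 15*g^3 + 8*g^2 - 6*g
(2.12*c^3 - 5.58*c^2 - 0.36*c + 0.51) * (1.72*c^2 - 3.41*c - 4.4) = 3.6464*c^5 - 16.8268*c^4 + 9.0806*c^3 + 26.6568*c^2 - 0.1551*c - 2.244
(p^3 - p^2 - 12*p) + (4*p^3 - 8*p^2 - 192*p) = 5*p^3 - 9*p^2 - 204*p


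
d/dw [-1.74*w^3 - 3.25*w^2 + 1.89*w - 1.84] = -5.22*w^2 - 6.5*w + 1.89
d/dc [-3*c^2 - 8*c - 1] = -6*c - 8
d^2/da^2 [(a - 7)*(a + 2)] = 2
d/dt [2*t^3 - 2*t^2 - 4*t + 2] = 6*t^2 - 4*t - 4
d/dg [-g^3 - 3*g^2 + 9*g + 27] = -3*g^2 - 6*g + 9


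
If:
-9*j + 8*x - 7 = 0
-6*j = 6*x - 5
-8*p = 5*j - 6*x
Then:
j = -1/51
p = 133/204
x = 29/34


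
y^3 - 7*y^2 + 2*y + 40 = (y - 5)*(y - 4)*(y + 2)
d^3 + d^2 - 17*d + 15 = (d - 3)*(d - 1)*(d + 5)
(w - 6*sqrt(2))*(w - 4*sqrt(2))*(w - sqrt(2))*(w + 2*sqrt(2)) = w^4 - 9*sqrt(2)*w^3 + 24*w^2 + 88*sqrt(2)*w - 192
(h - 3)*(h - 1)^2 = h^3 - 5*h^2 + 7*h - 3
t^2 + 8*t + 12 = (t + 2)*(t + 6)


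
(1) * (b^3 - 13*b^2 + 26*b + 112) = b^3 - 13*b^2 + 26*b + 112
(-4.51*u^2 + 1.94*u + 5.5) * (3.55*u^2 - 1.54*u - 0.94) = -16.0105*u^4 + 13.8324*u^3 + 20.7768*u^2 - 10.2936*u - 5.17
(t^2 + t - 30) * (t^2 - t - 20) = t^4 - 51*t^2 + 10*t + 600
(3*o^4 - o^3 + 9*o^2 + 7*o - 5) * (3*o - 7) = 9*o^5 - 24*o^4 + 34*o^3 - 42*o^2 - 64*o + 35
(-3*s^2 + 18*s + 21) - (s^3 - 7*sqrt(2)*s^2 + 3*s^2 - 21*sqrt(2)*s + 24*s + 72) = -s^3 - 6*s^2 + 7*sqrt(2)*s^2 - 6*s + 21*sqrt(2)*s - 51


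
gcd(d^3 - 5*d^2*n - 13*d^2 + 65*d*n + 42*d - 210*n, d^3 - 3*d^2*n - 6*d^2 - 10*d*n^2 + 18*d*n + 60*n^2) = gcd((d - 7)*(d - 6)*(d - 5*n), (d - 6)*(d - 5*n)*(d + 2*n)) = d^2 - 5*d*n - 6*d + 30*n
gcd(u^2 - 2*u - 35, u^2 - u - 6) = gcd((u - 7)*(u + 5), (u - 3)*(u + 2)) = 1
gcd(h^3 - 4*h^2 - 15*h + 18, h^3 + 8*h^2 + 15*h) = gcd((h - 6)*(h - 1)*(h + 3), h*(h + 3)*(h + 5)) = h + 3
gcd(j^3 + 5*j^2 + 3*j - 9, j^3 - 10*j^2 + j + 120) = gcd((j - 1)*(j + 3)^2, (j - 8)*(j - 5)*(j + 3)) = j + 3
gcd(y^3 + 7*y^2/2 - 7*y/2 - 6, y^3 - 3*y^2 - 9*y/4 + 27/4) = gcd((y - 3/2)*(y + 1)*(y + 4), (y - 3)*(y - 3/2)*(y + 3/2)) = y - 3/2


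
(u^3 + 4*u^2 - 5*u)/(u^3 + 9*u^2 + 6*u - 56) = u*(u^2 + 4*u - 5)/(u^3 + 9*u^2 + 6*u - 56)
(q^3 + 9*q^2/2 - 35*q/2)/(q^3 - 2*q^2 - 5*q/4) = 2*(q + 7)/(2*q + 1)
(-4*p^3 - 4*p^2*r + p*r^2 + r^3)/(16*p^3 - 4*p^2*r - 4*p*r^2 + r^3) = (-p - r)/(4*p - r)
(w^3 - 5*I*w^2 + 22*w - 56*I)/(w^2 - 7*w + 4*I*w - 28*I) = (w^2 - 9*I*w - 14)/(w - 7)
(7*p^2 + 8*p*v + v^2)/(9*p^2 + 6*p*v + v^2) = (7*p^2 + 8*p*v + v^2)/(9*p^2 + 6*p*v + v^2)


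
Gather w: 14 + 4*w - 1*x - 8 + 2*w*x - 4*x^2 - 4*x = w*(2*x + 4) - 4*x^2 - 5*x + 6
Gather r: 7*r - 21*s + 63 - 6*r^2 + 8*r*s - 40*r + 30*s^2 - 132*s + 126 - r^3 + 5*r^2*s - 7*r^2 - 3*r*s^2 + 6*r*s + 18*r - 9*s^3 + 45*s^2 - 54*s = -r^3 + r^2*(5*s - 13) + r*(-3*s^2 + 14*s - 15) - 9*s^3 + 75*s^2 - 207*s + 189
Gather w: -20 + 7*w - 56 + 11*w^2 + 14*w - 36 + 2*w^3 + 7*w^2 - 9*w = 2*w^3 + 18*w^2 + 12*w - 112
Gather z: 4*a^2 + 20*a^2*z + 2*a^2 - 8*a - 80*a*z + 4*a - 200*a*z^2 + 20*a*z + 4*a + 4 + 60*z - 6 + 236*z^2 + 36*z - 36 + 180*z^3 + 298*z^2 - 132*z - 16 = 6*a^2 + 180*z^3 + z^2*(534 - 200*a) + z*(20*a^2 - 60*a - 36) - 54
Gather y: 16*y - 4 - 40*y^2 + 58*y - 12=-40*y^2 + 74*y - 16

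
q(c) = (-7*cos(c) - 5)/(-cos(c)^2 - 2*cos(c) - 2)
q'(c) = (-2*sin(c)*cos(c) - 2*sin(c))*(-7*cos(c) - 5)/(-cos(c)^2 - 2*cos(c) - 2)^2 + 7*sin(c)/(-cos(c)^2 - 2*cos(c) - 2) = (7*cos(c)^2 + 10*cos(c) - 4)*sin(c)/(cos(c)^2 + 2*cos(c) + 2)^2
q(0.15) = 2.41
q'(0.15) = 0.08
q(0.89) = 2.57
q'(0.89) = 0.29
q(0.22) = 2.41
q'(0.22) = 0.11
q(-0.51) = 2.46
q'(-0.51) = -0.24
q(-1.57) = 2.50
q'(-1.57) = 1.00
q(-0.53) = 2.47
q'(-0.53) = -0.25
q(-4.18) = 1.16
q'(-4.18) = -4.06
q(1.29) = 2.64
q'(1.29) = -0.10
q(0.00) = 2.40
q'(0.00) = 0.00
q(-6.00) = 2.42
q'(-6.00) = 0.14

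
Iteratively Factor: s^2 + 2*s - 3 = (s + 3)*(s - 1)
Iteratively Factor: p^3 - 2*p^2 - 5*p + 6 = (p - 3)*(p^2 + p - 2) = (p - 3)*(p - 1)*(p + 2)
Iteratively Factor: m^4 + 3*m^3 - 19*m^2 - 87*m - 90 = (m + 3)*(m^3 - 19*m - 30) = (m - 5)*(m + 3)*(m^2 + 5*m + 6) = (m - 5)*(m + 3)^2*(m + 2)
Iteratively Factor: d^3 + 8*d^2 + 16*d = (d + 4)*(d^2 + 4*d) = (d + 4)^2*(d)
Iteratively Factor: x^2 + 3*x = (x)*(x + 3)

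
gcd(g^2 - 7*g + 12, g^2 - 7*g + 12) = g^2 - 7*g + 12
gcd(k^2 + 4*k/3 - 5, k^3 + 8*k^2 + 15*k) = k + 3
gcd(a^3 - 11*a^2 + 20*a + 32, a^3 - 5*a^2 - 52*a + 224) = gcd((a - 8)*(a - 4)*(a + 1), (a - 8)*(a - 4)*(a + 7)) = a^2 - 12*a + 32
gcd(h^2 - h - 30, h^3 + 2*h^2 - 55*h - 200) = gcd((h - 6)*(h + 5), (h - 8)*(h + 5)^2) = h + 5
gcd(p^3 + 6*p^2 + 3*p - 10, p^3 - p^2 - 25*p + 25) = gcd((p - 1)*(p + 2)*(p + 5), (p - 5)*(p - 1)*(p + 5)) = p^2 + 4*p - 5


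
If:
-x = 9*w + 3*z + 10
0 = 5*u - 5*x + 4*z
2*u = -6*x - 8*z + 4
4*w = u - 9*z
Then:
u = -311/866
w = -562/433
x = 61/866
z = 465/866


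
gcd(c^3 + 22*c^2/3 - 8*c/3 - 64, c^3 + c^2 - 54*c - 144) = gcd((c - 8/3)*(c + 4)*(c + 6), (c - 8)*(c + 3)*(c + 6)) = c + 6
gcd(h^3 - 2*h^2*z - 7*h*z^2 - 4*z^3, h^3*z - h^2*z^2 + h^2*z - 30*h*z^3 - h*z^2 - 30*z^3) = 1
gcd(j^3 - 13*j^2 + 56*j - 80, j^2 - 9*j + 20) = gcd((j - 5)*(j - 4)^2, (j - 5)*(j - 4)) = j^2 - 9*j + 20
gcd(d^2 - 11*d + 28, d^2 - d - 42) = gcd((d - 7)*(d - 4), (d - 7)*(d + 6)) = d - 7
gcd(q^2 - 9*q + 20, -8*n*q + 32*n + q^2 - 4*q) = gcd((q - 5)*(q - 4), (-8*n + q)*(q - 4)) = q - 4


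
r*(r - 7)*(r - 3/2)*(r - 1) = r^4 - 19*r^3/2 + 19*r^2 - 21*r/2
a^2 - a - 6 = (a - 3)*(a + 2)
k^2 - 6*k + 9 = (k - 3)^2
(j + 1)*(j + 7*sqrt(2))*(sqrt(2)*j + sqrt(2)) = sqrt(2)*j^3 + 2*sqrt(2)*j^2 + 14*j^2 + sqrt(2)*j + 28*j + 14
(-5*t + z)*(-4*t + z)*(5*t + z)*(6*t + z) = 600*t^4 - 50*t^3*z - 49*t^2*z^2 + 2*t*z^3 + z^4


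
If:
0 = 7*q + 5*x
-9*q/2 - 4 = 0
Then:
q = -8/9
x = 56/45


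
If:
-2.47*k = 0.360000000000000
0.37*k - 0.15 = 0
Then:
No Solution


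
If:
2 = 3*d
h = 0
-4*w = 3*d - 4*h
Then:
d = 2/3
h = 0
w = -1/2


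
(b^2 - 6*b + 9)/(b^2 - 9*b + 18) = (b - 3)/(b - 6)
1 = 1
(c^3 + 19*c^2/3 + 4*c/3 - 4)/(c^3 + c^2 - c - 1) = (c^2 + 16*c/3 - 4)/(c^2 - 1)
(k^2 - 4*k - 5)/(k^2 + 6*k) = (k^2 - 4*k - 5)/(k*(k + 6))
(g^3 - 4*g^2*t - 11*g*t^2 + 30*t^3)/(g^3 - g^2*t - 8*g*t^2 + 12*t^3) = (-g + 5*t)/(-g + 2*t)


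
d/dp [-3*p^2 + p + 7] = 1 - 6*p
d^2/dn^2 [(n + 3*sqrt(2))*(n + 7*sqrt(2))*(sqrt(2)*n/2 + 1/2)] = 3*sqrt(2)*n + 21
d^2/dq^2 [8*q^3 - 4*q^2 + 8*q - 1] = 48*q - 8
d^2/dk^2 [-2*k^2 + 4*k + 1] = -4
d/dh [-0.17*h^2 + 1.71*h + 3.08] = 1.71 - 0.34*h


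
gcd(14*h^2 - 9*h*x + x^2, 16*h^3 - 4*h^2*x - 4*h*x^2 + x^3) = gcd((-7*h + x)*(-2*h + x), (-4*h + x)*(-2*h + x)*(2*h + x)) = -2*h + x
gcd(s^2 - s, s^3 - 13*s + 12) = s - 1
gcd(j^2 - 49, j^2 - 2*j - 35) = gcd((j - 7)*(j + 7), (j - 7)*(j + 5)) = j - 7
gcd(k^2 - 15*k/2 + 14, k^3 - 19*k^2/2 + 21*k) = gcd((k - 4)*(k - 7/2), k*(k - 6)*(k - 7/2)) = k - 7/2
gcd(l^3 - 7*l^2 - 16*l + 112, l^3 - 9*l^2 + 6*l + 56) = l^2 - 11*l + 28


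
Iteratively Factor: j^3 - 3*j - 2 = (j + 1)*(j^2 - j - 2) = (j - 2)*(j + 1)*(j + 1)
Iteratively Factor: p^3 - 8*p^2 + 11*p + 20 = (p - 5)*(p^2 - 3*p - 4) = (p - 5)*(p - 4)*(p + 1)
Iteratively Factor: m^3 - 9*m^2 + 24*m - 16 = (m - 4)*(m^2 - 5*m + 4) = (m - 4)*(m - 1)*(m - 4)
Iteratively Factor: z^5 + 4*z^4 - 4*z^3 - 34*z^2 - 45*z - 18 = (z + 1)*(z^4 + 3*z^3 - 7*z^2 - 27*z - 18) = (z - 3)*(z + 1)*(z^3 + 6*z^2 + 11*z + 6) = (z - 3)*(z + 1)^2*(z^2 + 5*z + 6) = (z - 3)*(z + 1)^2*(z + 3)*(z + 2)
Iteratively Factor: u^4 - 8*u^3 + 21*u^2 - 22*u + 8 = (u - 4)*(u^3 - 4*u^2 + 5*u - 2) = (u - 4)*(u - 1)*(u^2 - 3*u + 2) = (u - 4)*(u - 2)*(u - 1)*(u - 1)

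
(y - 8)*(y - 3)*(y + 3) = y^3 - 8*y^2 - 9*y + 72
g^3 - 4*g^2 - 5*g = g*(g - 5)*(g + 1)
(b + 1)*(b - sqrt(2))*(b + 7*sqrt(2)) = b^3 + b^2 + 6*sqrt(2)*b^2 - 14*b + 6*sqrt(2)*b - 14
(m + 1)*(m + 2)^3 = m^4 + 7*m^3 + 18*m^2 + 20*m + 8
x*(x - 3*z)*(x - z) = x^3 - 4*x^2*z + 3*x*z^2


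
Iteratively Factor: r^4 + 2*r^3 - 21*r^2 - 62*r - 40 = (r - 5)*(r^3 + 7*r^2 + 14*r + 8) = (r - 5)*(r + 2)*(r^2 + 5*r + 4) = (r - 5)*(r + 2)*(r + 4)*(r + 1)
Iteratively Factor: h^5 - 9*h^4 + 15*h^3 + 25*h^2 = (h - 5)*(h^4 - 4*h^3 - 5*h^2) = h*(h - 5)*(h^3 - 4*h^2 - 5*h) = h*(h - 5)*(h + 1)*(h^2 - 5*h) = h*(h - 5)^2*(h + 1)*(h)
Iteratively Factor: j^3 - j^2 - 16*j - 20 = (j + 2)*(j^2 - 3*j - 10) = (j + 2)^2*(j - 5)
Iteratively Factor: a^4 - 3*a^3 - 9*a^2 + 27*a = (a)*(a^3 - 3*a^2 - 9*a + 27) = a*(a - 3)*(a^2 - 9) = a*(a - 3)*(a + 3)*(a - 3)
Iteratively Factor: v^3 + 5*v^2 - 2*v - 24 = (v + 3)*(v^2 + 2*v - 8) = (v - 2)*(v + 3)*(v + 4)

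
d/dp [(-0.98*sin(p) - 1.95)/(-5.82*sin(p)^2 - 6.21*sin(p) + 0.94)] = (-22.698*sin(p) + 2.8518*cos(2*p) - 15.8825)*cos(p)/(5.82*sin(p)^2 + 6.21*sin(p) - 0.94)^2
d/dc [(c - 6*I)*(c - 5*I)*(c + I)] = 3*c^2 - 20*I*c - 19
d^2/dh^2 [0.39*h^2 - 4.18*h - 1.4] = 0.780000000000000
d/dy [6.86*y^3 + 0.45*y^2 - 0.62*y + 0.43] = 20.58*y^2 + 0.9*y - 0.62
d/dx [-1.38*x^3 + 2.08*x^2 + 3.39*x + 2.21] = -4.14*x^2 + 4.16*x + 3.39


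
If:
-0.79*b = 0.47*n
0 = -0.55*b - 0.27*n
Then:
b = 0.00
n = 0.00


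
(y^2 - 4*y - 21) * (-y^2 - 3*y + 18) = -y^4 + y^3 + 51*y^2 - 9*y - 378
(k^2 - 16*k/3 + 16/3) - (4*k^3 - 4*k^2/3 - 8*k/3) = -4*k^3 + 7*k^2/3 - 8*k/3 + 16/3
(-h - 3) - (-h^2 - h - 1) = h^2 - 2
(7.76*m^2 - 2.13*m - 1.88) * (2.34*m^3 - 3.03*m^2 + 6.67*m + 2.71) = 18.1584*m^5 - 28.497*m^4 + 53.8139*m^3 + 12.5189*m^2 - 18.3119*m - 5.0948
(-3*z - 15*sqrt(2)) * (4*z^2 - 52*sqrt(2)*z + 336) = -12*z^3 + 96*sqrt(2)*z^2 + 552*z - 5040*sqrt(2)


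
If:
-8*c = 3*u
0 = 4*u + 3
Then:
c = 9/32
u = -3/4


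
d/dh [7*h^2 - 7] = 14*h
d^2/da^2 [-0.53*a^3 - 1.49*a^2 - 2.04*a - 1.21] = -3.18*a - 2.98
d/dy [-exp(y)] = -exp(y)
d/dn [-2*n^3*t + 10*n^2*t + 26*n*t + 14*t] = 2*t*(-3*n^2 + 10*n + 13)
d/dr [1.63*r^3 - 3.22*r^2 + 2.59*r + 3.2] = 4.89*r^2 - 6.44*r + 2.59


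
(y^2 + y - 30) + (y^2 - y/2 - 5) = 2*y^2 + y/2 - 35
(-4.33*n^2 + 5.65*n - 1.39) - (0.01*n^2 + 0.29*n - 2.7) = -4.34*n^2 + 5.36*n + 1.31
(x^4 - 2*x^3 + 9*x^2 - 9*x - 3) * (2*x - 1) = 2*x^5 - 5*x^4 + 20*x^3 - 27*x^2 + 3*x + 3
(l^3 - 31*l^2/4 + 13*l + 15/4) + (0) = l^3 - 31*l^2/4 + 13*l + 15/4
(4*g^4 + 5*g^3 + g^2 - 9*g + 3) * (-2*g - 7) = -8*g^5 - 38*g^4 - 37*g^3 + 11*g^2 + 57*g - 21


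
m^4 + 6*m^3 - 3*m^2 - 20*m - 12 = (m - 2)*(m + 1)^2*(m + 6)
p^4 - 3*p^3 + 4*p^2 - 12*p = p*(p - 3)*(p - 2*I)*(p + 2*I)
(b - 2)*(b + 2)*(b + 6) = b^3 + 6*b^2 - 4*b - 24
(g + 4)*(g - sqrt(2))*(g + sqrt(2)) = g^3 + 4*g^2 - 2*g - 8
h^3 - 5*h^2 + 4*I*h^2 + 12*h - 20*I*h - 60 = (h - 5)*(h - 2*I)*(h + 6*I)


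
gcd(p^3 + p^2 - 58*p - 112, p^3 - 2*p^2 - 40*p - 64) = p^2 - 6*p - 16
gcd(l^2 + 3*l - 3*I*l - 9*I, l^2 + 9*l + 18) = l + 3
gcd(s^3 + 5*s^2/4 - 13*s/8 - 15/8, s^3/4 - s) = 1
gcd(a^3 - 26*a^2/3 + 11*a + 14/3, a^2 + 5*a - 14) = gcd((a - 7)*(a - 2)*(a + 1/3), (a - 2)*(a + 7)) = a - 2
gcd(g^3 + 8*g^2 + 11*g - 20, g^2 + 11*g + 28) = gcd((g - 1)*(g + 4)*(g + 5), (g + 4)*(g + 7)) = g + 4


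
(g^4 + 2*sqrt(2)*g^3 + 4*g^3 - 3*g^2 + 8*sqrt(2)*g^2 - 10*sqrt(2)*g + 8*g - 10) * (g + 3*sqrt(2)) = g^5 + 4*g^4 + 5*sqrt(2)*g^4 + 9*g^3 + 20*sqrt(2)*g^3 - 19*sqrt(2)*g^2 + 56*g^2 - 70*g + 24*sqrt(2)*g - 30*sqrt(2)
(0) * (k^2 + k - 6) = 0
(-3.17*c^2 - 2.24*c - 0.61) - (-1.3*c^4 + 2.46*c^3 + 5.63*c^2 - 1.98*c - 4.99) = 1.3*c^4 - 2.46*c^3 - 8.8*c^2 - 0.26*c + 4.38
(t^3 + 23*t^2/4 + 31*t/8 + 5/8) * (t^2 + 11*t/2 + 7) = t^5 + 45*t^4/4 + 85*t^3/2 + 995*t^2/16 + 489*t/16 + 35/8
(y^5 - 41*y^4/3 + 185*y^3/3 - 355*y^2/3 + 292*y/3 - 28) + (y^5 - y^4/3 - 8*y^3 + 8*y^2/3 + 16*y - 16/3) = 2*y^5 - 14*y^4 + 161*y^3/3 - 347*y^2/3 + 340*y/3 - 100/3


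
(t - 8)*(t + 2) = t^2 - 6*t - 16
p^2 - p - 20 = (p - 5)*(p + 4)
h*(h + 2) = h^2 + 2*h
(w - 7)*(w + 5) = w^2 - 2*w - 35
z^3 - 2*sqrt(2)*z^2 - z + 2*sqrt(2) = (z - 1)*(z + 1)*(z - 2*sqrt(2))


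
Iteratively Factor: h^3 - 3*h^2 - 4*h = (h)*(h^2 - 3*h - 4) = h*(h + 1)*(h - 4)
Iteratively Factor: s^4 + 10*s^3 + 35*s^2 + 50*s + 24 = (s + 1)*(s^3 + 9*s^2 + 26*s + 24) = (s + 1)*(s + 3)*(s^2 + 6*s + 8) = (s + 1)*(s + 3)*(s + 4)*(s + 2)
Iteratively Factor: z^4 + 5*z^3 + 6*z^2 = (z)*(z^3 + 5*z^2 + 6*z) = z*(z + 2)*(z^2 + 3*z) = z^2*(z + 2)*(z + 3)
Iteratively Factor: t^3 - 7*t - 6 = (t + 2)*(t^2 - 2*t - 3) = (t + 1)*(t + 2)*(t - 3)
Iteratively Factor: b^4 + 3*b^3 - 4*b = (b)*(b^3 + 3*b^2 - 4) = b*(b - 1)*(b^2 + 4*b + 4) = b*(b - 1)*(b + 2)*(b + 2)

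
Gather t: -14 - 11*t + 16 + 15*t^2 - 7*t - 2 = 15*t^2 - 18*t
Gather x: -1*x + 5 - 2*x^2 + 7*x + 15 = -2*x^2 + 6*x + 20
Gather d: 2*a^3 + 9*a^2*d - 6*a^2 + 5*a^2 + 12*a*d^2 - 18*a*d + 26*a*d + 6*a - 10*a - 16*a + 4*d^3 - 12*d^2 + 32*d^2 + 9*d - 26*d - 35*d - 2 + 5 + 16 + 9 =2*a^3 - a^2 - 20*a + 4*d^3 + d^2*(12*a + 20) + d*(9*a^2 + 8*a - 52) + 28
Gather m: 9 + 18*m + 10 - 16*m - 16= 2*m + 3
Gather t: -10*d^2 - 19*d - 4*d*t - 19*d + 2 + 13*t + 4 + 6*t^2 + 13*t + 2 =-10*d^2 - 38*d + 6*t^2 + t*(26 - 4*d) + 8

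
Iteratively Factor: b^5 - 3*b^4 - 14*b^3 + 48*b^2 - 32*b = (b - 1)*(b^4 - 2*b^3 - 16*b^2 + 32*b) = (b - 1)*(b + 4)*(b^3 - 6*b^2 + 8*b) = b*(b - 1)*(b + 4)*(b^2 - 6*b + 8) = b*(b - 2)*(b - 1)*(b + 4)*(b - 4)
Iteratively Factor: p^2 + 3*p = (p + 3)*(p)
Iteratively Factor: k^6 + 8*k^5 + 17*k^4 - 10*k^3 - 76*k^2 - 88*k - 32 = (k + 1)*(k^5 + 7*k^4 + 10*k^3 - 20*k^2 - 56*k - 32) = (k + 1)^2*(k^4 + 6*k^3 + 4*k^2 - 24*k - 32) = (k - 2)*(k + 1)^2*(k^3 + 8*k^2 + 20*k + 16) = (k - 2)*(k + 1)^2*(k + 4)*(k^2 + 4*k + 4) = (k - 2)*(k + 1)^2*(k + 2)*(k + 4)*(k + 2)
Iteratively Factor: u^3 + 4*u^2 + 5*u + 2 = (u + 2)*(u^2 + 2*u + 1) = (u + 1)*(u + 2)*(u + 1)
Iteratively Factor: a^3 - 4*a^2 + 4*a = (a)*(a^2 - 4*a + 4) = a*(a - 2)*(a - 2)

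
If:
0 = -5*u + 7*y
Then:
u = 7*y/5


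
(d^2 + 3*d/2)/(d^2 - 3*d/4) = 2*(2*d + 3)/(4*d - 3)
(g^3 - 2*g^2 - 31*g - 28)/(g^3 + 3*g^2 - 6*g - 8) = (g - 7)/(g - 2)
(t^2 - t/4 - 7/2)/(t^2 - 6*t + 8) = (t + 7/4)/(t - 4)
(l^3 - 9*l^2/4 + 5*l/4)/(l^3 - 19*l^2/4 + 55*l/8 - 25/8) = 2*l/(2*l - 5)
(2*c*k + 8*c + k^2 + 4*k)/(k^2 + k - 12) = (2*c + k)/(k - 3)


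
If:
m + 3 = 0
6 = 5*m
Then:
No Solution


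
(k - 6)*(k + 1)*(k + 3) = k^3 - 2*k^2 - 21*k - 18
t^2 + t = t*(t + 1)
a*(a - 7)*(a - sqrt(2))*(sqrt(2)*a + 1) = sqrt(2)*a^4 - 7*sqrt(2)*a^3 - a^3 - sqrt(2)*a^2 + 7*a^2 + 7*sqrt(2)*a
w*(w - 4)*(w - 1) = w^3 - 5*w^2 + 4*w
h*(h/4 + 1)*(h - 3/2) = h^3/4 + 5*h^2/8 - 3*h/2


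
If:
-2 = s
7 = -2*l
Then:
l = -7/2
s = -2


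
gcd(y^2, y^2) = y^2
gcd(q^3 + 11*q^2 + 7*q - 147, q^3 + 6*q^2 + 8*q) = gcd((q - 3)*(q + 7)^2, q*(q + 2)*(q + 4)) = 1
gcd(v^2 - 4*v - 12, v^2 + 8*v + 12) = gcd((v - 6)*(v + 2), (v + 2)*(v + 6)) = v + 2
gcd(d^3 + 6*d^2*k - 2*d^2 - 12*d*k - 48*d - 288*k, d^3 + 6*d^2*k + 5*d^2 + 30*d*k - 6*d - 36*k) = d^2 + 6*d*k + 6*d + 36*k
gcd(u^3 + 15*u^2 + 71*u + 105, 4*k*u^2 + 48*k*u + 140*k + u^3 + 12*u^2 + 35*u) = u^2 + 12*u + 35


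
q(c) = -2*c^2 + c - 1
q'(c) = 1 - 4*c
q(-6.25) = -85.38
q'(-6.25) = 26.00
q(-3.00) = -22.00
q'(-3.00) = 13.00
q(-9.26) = -181.76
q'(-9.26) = 38.04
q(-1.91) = -10.21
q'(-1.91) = 8.64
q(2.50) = -11.00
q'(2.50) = -9.00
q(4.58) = -38.37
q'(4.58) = -17.32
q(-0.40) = -1.72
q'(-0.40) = 2.60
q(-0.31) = -1.50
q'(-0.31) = 2.24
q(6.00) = -67.00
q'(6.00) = -23.00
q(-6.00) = -79.00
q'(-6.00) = 25.00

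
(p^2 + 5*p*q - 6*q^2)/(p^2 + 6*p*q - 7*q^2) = (p + 6*q)/(p + 7*q)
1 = 1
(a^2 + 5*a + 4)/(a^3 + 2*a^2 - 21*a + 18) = (a^2 + 5*a + 4)/(a^3 + 2*a^2 - 21*a + 18)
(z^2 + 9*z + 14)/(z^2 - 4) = (z + 7)/(z - 2)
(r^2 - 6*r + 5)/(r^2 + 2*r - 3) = (r - 5)/(r + 3)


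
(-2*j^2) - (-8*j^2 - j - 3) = 6*j^2 + j + 3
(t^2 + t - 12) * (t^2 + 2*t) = t^4 + 3*t^3 - 10*t^2 - 24*t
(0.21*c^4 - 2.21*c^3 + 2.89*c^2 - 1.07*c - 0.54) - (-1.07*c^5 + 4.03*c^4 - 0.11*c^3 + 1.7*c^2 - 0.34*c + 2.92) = 1.07*c^5 - 3.82*c^4 - 2.1*c^3 + 1.19*c^2 - 0.73*c - 3.46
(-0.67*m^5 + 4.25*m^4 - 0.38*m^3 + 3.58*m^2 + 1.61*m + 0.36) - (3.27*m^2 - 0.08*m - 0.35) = -0.67*m^5 + 4.25*m^4 - 0.38*m^3 + 0.31*m^2 + 1.69*m + 0.71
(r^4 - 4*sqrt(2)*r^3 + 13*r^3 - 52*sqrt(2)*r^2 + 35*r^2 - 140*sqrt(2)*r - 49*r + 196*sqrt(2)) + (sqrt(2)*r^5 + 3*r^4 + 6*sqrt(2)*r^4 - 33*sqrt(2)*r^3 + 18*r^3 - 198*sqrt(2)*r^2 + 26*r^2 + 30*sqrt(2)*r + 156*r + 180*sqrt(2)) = sqrt(2)*r^5 + 4*r^4 + 6*sqrt(2)*r^4 - 37*sqrt(2)*r^3 + 31*r^3 - 250*sqrt(2)*r^2 + 61*r^2 - 110*sqrt(2)*r + 107*r + 376*sqrt(2)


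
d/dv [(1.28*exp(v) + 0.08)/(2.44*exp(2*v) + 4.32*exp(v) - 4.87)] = (-(1.28*exp(v) + 0.08)*(4.88*exp(v) + 4.32) + 3.1232*exp(2*v) + 5.5296*exp(v) - 6.2336)*exp(v)/(2.44*exp(2*v) + 4.32*exp(v) - 4.87)^2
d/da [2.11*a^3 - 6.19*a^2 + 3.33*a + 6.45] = 6.33*a^2 - 12.38*a + 3.33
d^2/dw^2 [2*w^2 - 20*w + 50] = 4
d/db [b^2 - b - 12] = 2*b - 1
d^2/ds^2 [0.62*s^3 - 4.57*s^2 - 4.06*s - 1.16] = 3.72*s - 9.14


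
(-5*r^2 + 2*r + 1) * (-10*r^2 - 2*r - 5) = 50*r^4 - 10*r^3 + 11*r^2 - 12*r - 5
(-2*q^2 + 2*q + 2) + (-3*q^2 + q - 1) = -5*q^2 + 3*q + 1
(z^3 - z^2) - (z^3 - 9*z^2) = 8*z^2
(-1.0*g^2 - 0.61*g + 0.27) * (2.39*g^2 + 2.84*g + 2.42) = -2.39*g^4 - 4.2979*g^3 - 3.5071*g^2 - 0.7094*g + 0.6534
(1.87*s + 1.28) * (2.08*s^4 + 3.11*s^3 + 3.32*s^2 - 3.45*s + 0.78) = 3.8896*s^5 + 8.4781*s^4 + 10.1892*s^3 - 2.2019*s^2 - 2.9574*s + 0.9984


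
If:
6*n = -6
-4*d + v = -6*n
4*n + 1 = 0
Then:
No Solution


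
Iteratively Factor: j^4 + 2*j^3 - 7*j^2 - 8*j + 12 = (j - 2)*(j^3 + 4*j^2 + j - 6) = (j - 2)*(j + 3)*(j^2 + j - 2) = (j - 2)*(j - 1)*(j + 3)*(j + 2)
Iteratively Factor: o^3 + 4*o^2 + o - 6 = (o - 1)*(o^2 + 5*o + 6) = (o - 1)*(o + 3)*(o + 2)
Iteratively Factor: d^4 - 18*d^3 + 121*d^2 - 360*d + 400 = (d - 5)*(d^3 - 13*d^2 + 56*d - 80) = (d - 5)*(d - 4)*(d^2 - 9*d + 20) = (d - 5)*(d - 4)^2*(d - 5)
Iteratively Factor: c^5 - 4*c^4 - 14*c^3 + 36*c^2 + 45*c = (c - 5)*(c^4 + c^3 - 9*c^2 - 9*c) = c*(c - 5)*(c^3 + c^2 - 9*c - 9) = c*(c - 5)*(c + 3)*(c^2 - 2*c - 3) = c*(c - 5)*(c + 1)*(c + 3)*(c - 3)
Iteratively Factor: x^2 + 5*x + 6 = (x + 2)*(x + 3)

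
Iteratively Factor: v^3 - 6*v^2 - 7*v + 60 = (v + 3)*(v^2 - 9*v + 20) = (v - 4)*(v + 3)*(v - 5)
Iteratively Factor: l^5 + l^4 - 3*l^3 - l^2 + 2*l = (l - 1)*(l^4 + 2*l^3 - l^2 - 2*l) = (l - 1)^2*(l^3 + 3*l^2 + 2*l) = l*(l - 1)^2*(l^2 + 3*l + 2) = l*(l - 1)^2*(l + 1)*(l + 2)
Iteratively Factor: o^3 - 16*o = (o - 4)*(o^2 + 4*o) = o*(o - 4)*(o + 4)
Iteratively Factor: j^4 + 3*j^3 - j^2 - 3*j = (j + 3)*(j^3 - j) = (j + 1)*(j + 3)*(j^2 - j) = (j - 1)*(j + 1)*(j + 3)*(j)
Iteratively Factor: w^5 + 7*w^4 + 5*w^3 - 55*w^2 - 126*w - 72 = (w + 2)*(w^4 + 5*w^3 - 5*w^2 - 45*w - 36) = (w - 3)*(w + 2)*(w^3 + 8*w^2 + 19*w + 12) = (w - 3)*(w + 2)*(w + 3)*(w^2 + 5*w + 4) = (w - 3)*(w + 2)*(w + 3)*(w + 4)*(w + 1)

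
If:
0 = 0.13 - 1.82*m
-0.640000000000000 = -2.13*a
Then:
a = 0.30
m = 0.07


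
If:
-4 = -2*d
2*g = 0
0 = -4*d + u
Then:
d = 2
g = 0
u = 8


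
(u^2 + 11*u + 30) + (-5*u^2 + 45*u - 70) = -4*u^2 + 56*u - 40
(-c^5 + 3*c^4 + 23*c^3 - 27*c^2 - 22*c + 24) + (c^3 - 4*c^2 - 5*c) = -c^5 + 3*c^4 + 24*c^3 - 31*c^2 - 27*c + 24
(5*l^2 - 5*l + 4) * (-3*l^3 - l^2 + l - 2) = -15*l^5 + 10*l^4 - 2*l^3 - 19*l^2 + 14*l - 8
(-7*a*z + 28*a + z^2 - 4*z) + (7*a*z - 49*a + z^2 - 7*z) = -21*a + 2*z^2 - 11*z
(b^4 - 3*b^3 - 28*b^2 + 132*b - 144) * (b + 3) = b^5 - 37*b^3 + 48*b^2 + 252*b - 432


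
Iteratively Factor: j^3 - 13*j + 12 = (j - 1)*(j^2 + j - 12) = (j - 1)*(j + 4)*(j - 3)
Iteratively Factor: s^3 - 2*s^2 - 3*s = (s - 3)*(s^2 + s) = (s - 3)*(s + 1)*(s)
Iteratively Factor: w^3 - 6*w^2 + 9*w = (w - 3)*(w^2 - 3*w) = w*(w - 3)*(w - 3)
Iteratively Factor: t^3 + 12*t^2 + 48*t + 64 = (t + 4)*(t^2 + 8*t + 16) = (t + 4)^2*(t + 4)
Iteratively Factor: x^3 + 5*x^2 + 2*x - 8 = (x + 2)*(x^2 + 3*x - 4) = (x - 1)*(x + 2)*(x + 4)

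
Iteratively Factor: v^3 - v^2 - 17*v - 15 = (v + 1)*(v^2 - 2*v - 15) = (v + 1)*(v + 3)*(v - 5)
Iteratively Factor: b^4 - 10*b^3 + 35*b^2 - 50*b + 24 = (b - 2)*(b^3 - 8*b^2 + 19*b - 12) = (b - 2)*(b - 1)*(b^2 - 7*b + 12) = (b - 4)*(b - 2)*(b - 1)*(b - 3)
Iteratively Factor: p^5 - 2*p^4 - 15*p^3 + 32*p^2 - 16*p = (p - 1)*(p^4 - p^3 - 16*p^2 + 16*p) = p*(p - 1)*(p^3 - p^2 - 16*p + 16) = p*(p - 1)^2*(p^2 - 16) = p*(p - 1)^2*(p + 4)*(p - 4)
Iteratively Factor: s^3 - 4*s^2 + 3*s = (s)*(s^2 - 4*s + 3) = s*(s - 3)*(s - 1)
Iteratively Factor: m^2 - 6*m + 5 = (m - 1)*(m - 5)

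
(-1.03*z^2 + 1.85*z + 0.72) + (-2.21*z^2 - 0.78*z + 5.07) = -3.24*z^2 + 1.07*z + 5.79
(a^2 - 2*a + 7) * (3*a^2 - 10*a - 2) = 3*a^4 - 16*a^3 + 39*a^2 - 66*a - 14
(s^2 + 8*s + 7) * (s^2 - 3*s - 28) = s^4 + 5*s^3 - 45*s^2 - 245*s - 196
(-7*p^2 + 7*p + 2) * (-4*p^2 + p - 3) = 28*p^4 - 35*p^3 + 20*p^2 - 19*p - 6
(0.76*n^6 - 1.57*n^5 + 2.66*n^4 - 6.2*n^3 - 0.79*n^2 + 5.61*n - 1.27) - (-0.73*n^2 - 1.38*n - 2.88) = 0.76*n^6 - 1.57*n^5 + 2.66*n^4 - 6.2*n^3 - 0.0600000000000001*n^2 + 6.99*n + 1.61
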